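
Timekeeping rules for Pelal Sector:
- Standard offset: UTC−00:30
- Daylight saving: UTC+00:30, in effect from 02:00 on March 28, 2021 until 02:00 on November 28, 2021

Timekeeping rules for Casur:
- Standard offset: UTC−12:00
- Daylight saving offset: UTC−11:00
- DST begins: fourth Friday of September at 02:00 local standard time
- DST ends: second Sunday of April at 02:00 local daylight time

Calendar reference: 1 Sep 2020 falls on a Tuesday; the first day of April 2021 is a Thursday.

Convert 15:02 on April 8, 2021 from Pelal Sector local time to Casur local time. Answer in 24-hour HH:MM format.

03:32

Daylight saving runs 28 March – 28 November; April 8, 2021 is inside that window, so Pelal Sector is at UTC+00:30.
15:02 Pelal Sector − 0h30m = 14:32 UTC.
1 September 2020 is a Tuesday, so the first Friday is September 4 and the fourth is September 25.
1 April 2021 is a Thursday, so the first Sunday is April 4 and the second is April 11.
At the standard offset (UTC−12:00), 14:32 UTC − 12h = 02:32 Casur standard time.
The standard-time date in Casur, April 8, 2021, lies within the daylight-saving period (25 September 2020 – 11 April 2021), so Casur is on daylight time, UTC−11:00.
14:32 UTC − 11h = 03:32 Casur.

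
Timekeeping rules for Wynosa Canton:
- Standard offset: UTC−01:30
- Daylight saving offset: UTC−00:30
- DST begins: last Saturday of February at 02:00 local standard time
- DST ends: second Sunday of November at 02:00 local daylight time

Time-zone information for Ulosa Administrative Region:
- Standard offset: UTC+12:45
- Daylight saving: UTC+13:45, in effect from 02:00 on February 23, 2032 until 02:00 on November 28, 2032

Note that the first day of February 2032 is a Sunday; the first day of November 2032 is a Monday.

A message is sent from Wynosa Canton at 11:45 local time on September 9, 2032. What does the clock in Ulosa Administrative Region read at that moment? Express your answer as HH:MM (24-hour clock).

02:00

1 February 2032 is a Sunday, so Saturdays fall on 7, 14, 21, 28; the last is February 28.
1 November 2032 is a Monday, so the first Sunday is November 7 and the second is November 14.
Daylight saving runs 28 February – 14 November; September 9, 2032 is inside that window, so Wynosa Canton is at UTC−00:30.
11:45 Wynosa Canton + 0h30m = 12:15 UTC.
At the standard offset (UTC+12:45), 12:15 UTC + 12h45m = 01:00 Ulosa Administrative Region standard time (rolling into the next day, 10 September 2032).
The standard-time date in Ulosa Administrative Region, September 10, 2032, falls between 23 February and 28 November, so daylight saving is in effect and Ulosa Administrative Region is at UTC+13:45.
12:15 UTC + 13h45m = 02:00 Ulosa Administrative Region (rolling into the next day, 10 September 2032).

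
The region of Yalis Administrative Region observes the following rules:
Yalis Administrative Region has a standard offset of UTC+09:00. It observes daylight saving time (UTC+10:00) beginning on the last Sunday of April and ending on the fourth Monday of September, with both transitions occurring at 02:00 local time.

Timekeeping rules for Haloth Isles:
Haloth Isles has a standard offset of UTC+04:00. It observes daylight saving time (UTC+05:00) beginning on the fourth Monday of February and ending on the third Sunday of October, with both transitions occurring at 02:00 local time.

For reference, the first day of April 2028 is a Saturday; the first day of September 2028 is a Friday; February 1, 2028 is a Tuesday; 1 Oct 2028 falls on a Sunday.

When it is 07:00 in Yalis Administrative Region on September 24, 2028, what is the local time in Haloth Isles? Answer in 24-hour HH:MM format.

02:00

1 April 2028 is a Saturday, so Sundays fall on 2, 9, 16, 23, 30; the last is April 30.
1 September 2028 is a Friday, so the first Monday is September 4 and the fourth is September 25.
September 24, 2028 falls between 30 April and 25 September, so daylight saving is in effect and Yalis Administrative Region is at UTC+10:00.
07:00 Yalis Administrative Region − 10h = 21:00 UTC (rolling into the previous day, 23 September 2028).
1 February 2028 is a Tuesday, so the first Monday is February 7 and the fourth is February 28.
1 October 2028 is a Sunday, so the first Sunday is October 1 and the third is October 15.
At the standard offset (UTC+04:00), 21:00 UTC + 4h = 01:00 Haloth Isles standard time (rolling into the next day, 24 September 2028).
The standard-time date in Haloth Isles, September 24, 2028, falls between 28 February and 15 October, so daylight saving is in effect and Haloth Isles is at UTC+05:00.
21:00 UTC + 5h = 02:00 Haloth Isles (rolling into the next day, 24 September 2028).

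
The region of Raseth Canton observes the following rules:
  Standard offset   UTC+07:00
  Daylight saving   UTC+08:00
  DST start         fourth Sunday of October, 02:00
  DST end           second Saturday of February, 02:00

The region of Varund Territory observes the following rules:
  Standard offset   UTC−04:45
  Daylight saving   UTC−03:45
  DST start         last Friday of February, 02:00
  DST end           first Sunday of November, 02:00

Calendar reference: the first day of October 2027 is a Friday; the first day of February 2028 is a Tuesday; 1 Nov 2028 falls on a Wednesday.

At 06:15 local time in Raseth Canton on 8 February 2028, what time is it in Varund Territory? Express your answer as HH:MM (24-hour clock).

17:30

1 October 2027 is a Friday, so the first Sunday is October 3 and the fourth is October 24.
1 February 2028 is a Tuesday, so the first Saturday is February 5 and the second is February 12.
8 February 2028 lies within the daylight-saving period (24 October 2027 – 12 February 2028), so Raseth Canton is on daylight time, UTC+08:00.
06:15 Raseth Canton − 8h = 22:15 UTC (rolling into the previous day, 7 February 2028).
1 February 2028 is a Tuesday, so Fridays fall on 4, 11, 18, 25; the last is February 25.
1 November 2028 is a Wednesday, so the first Sunday is November 5.
At the standard offset (UTC−04:45), 22:15 UTC − 4h45m = 17:30 Varund Territory standard time.
Daylight saving runs 25 February – 5 November; the standard-time date in Varund Territory, 7 February 2028, is outside that window, so Varund Territory is on standard time at UTC−04:45.
22:15 UTC − 4h45m = 17:30 Varund Territory.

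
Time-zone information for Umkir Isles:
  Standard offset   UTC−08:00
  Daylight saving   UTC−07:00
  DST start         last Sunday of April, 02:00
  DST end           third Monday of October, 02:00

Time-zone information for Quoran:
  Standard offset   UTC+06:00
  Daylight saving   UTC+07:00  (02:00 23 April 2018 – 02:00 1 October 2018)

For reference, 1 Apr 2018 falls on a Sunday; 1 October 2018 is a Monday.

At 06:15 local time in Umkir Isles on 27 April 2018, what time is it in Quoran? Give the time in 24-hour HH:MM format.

1 April 2018 is a Sunday, so Sundays fall on 1, 8, 15, 22, 29; the last is April 29.
1 October 2018 is a Monday, so the first Monday is October 1 and the third is October 15.
27 April 2018 does not fall between 29 April and 15 October, so daylight saving is not in effect and Umkir Isles is at UTC−08:00.
06:15 Umkir Isles + 8h = 14:15 UTC.
At the standard offset (UTC+06:00), 14:15 UTC + 6h = 20:15 Quoran standard time.
Daylight saving runs 23 April – 1 October; the standard-time date in Quoran, 27 April 2018, is inside that window, so Quoran is at UTC+07:00.
14:15 UTC + 7h = 21:15 Quoran.

21:15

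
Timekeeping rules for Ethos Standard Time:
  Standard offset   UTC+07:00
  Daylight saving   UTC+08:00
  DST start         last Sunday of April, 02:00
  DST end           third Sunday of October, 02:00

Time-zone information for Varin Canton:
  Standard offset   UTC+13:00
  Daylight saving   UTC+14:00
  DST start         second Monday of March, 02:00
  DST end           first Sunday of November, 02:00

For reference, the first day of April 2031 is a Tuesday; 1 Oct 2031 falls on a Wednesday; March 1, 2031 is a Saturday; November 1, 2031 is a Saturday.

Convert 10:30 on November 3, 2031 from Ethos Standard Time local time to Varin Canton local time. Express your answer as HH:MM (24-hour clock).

16:30

1 April 2031 is a Tuesday, so Sundays fall on 6, 13, 20, 27; the last is April 27.
1 October 2031 is a Wednesday, so the first Sunday is October 5 and the third is October 19.
November 3, 2031 does not fall between 27 April and 19 October, so daylight saving is not in effect and Ethos Standard Time is at UTC+07:00.
10:30 Ethos Standard Time − 7h = 03:30 UTC.
1 March 2031 is a Saturday, so the first Monday is March 3 and the second is March 10.
1 November 2031 is a Saturday, so the first Sunday is November 2.
At the standard offset (UTC+13:00), 03:30 UTC + 13h = 16:30 Varin Canton standard time.
The standard-time date in Varin Canton, November 3, 2031, is outside the daylight-saving period (10 March – 2 November), so Varin Canton is on standard time, UTC+13:00.
03:30 UTC + 13h = 16:30 Varin Canton.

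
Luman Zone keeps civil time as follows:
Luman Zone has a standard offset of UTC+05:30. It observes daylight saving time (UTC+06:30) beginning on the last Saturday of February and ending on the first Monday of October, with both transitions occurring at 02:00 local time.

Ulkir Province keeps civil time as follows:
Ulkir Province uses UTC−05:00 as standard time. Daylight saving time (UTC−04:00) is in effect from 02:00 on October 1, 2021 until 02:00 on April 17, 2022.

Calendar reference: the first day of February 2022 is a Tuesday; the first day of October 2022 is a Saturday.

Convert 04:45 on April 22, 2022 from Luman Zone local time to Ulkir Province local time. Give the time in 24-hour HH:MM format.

17:15

1 February 2022 is a Tuesday, so Saturdays fall on 5, 12, 19, 26; the last is February 26.
1 October 2022 is a Saturday, so the first Monday is October 3.
April 22, 2022 lies within the daylight-saving period (26 February – 3 October), so Luman Zone is on daylight time, UTC+06:30.
04:45 Luman Zone − 6h30m = 22:15 UTC (rolling into the previous day, 21 April 2022).
At the standard offset (UTC−05:00), 22:15 UTC − 5h = 17:15 Ulkir Province standard time.
The standard-time date in Ulkir Province, April 21, 2022, is outside the daylight-saving period (1 October 2021 – 17 April 2022), so Ulkir Province is on standard time, UTC−05:00.
22:15 UTC − 5h = 17:15 Ulkir Province.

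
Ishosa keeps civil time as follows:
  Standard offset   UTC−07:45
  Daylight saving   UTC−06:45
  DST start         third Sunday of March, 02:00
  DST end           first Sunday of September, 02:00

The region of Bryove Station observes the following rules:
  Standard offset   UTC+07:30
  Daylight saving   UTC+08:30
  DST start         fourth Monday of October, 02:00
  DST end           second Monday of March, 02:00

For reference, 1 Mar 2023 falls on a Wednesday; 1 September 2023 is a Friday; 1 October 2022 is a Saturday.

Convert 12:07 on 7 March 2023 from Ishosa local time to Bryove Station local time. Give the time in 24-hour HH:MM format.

04:22

1 March 2023 is a Wednesday, so the first Sunday is March 5 and the third is March 19.
1 September 2023 is a Friday, so the first Sunday is September 3.
7 March 2023 is outside the daylight-saving period (19 March – 3 September), so Ishosa is on standard time, UTC−07:45.
12:07 Ishosa + 7h45m = 19:52 UTC.
1 October 2022 is a Saturday, so the first Monday is October 3 and the fourth is October 24.
1 March 2023 is a Wednesday, so the first Monday is March 6 and the second is March 13.
At the standard offset (UTC+07:30), 19:52 UTC + 7h30m = 03:22 Bryove Station standard time (rolling into the next day, 8 March 2023).
The standard-time date in Bryove Station, 8 March 2023, lies within the daylight-saving period (24 October 2022 – 13 March 2023), so Bryove Station is on daylight time, UTC+08:30.
19:52 UTC + 8h30m = 04:22 Bryove Station (rolling into the next day, 8 March 2023).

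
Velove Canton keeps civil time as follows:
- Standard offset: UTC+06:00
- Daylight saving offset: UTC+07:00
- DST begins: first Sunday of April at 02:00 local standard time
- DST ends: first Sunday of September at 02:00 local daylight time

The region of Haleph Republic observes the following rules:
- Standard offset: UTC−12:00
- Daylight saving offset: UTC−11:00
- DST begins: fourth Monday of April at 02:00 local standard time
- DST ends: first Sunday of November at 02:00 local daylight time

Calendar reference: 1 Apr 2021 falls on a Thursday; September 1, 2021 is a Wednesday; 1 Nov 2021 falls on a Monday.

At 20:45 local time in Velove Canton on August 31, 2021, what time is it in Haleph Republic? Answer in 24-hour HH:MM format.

02:45

1 April 2021 is a Thursday, so the first Sunday is April 4.
1 September 2021 is a Wednesday, so the first Sunday is September 5.
Daylight saving runs 4 April – 5 September; August 31, 2021 is inside that window, so Velove Canton is at UTC+07:00.
20:45 Velove Canton − 7h = 13:45 UTC.
1 April 2021 is a Thursday, so the first Monday is April 5 and the fourth is April 26.
1 November 2021 is a Monday, so the first Sunday is November 7.
At the standard offset (UTC−12:00), 13:45 UTC − 12h = 01:45 Haleph Republic standard time.
The standard-time date in Haleph Republic, August 31, 2021, falls between 26 April and 7 November, so daylight saving is in effect and Haleph Republic is at UTC−11:00.
13:45 UTC − 11h = 02:45 Haleph Republic.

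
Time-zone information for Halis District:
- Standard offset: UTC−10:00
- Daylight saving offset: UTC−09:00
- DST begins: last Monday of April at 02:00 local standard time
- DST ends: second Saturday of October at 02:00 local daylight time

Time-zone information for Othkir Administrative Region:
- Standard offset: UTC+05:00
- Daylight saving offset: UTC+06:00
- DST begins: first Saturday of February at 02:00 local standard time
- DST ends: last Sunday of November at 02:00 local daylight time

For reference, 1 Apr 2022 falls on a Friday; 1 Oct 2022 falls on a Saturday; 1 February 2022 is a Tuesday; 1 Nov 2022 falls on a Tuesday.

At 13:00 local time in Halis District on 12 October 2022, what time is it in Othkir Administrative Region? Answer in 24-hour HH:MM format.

1 April 2022 is a Friday, so Mondays fall on 4, 11, 18, 25; the last is April 25.
1 October 2022 is a Saturday, so the first Saturday is October 1 and the second is October 8.
12 October 2022 does not fall between 25 April and 8 October, so daylight saving is not in effect and Halis District is at UTC−10:00.
13:00 Halis District + 10h = 23:00 UTC.
1 February 2022 is a Tuesday, so the first Saturday is February 5.
1 November 2022 is a Tuesday, so Sundays fall on 6, 13, 20, 27; the last is November 27.
At the standard offset (UTC+05:00), 23:00 UTC + 5h = 04:00 Othkir Administrative Region standard time (rolling into the next day, 13 October 2022).
The standard-time date in Othkir Administrative Region, 13 October 2022, lies within the daylight-saving period (5 February – 27 November), so Othkir Administrative Region is on daylight time, UTC+06:00.
23:00 UTC + 6h = 05:00 Othkir Administrative Region (rolling into the next day, 13 October 2022).

05:00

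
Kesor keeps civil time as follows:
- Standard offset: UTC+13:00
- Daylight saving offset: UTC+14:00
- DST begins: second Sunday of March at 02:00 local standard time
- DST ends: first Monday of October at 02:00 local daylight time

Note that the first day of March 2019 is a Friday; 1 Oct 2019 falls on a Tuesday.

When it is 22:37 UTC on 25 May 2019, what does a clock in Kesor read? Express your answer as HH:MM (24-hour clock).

1 March 2019 is a Friday, so the first Sunday is March 3 and the second is March 10.
1 October 2019 is a Tuesday, so the first Monday is October 7.
At the standard offset (UTC+13:00), 22:37 UTC + 13h = 11:37 Kesor standard time (rolling into the next day, 26 May 2019).
The standard-time date in Kesor, 26 May 2019, falls between 10 March and 7 October, so daylight saving is in effect and Kesor is at UTC+14:00.
22:37 UTC + 14h = 12:37 local (rolling into the next day, 26 May 2019).

12:37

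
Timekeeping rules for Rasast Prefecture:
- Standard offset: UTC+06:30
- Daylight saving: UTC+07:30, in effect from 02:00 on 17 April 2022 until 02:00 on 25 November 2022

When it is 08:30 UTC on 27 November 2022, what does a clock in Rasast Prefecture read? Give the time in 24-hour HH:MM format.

At the standard offset (UTC+06:30), 08:30 UTC + 6h30m = 15:00 Rasast Prefecture standard time.
The standard-time date in Rasast Prefecture, 27 November 2022, is outside the daylight-saving period (17 April – 25 November), so Rasast Prefecture is on standard time, UTC+06:30.
08:30 UTC + 6h30m = 15:00 local.

15:00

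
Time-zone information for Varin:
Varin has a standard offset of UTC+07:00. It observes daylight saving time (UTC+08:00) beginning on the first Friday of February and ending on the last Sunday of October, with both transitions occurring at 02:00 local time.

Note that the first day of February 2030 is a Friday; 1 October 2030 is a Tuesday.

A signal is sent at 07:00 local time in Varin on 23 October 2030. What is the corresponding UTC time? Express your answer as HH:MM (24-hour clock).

1 February 2030 is a Friday, so the first Friday is February 1.
1 October 2030 is a Tuesday, so Sundays fall on 6, 13, 20, 27; the last is October 27.
23 October 2030 lies within the daylight-saving period (1 February – 27 October), so Varin is on daylight time, UTC+08:00.
07:00 local − 8h = 23:00 UTC (rolling into the previous day, 22 October 2030).

23:00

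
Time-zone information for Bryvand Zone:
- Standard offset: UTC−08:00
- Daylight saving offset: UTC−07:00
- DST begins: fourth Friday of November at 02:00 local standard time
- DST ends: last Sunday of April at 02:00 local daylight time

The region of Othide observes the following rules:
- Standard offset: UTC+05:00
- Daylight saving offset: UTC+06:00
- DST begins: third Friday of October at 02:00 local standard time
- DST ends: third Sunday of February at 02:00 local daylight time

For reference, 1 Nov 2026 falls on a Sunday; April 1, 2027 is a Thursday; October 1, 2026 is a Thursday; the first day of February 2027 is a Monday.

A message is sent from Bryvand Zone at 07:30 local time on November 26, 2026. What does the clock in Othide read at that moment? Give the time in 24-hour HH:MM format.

1 November 2026 is a Sunday, so the first Friday is November 6 and the fourth is November 27.
1 April 2027 is a Thursday, so Sundays fall on 4, 11, 18, 25; the last is April 25.
Daylight saving runs 27 November 2026 – 25 April 2027; November 26, 2026 is outside that window, so Bryvand Zone is on standard time at UTC−08:00.
07:30 Bryvand Zone + 8h = 15:30 UTC.
1 October 2026 is a Thursday, so the first Friday is October 2 and the third is October 16.
1 February 2027 is a Monday, so the first Sunday is February 7 and the third is February 21.
At the standard offset (UTC+05:00), 15:30 UTC + 5h = 20:30 Othide standard time.
The standard-time date in Othide, November 26, 2026, lies within the daylight-saving period (16 October 2026 – 21 February 2027), so Othide is on daylight time, UTC+06:00.
15:30 UTC + 6h = 21:30 Othide.

21:30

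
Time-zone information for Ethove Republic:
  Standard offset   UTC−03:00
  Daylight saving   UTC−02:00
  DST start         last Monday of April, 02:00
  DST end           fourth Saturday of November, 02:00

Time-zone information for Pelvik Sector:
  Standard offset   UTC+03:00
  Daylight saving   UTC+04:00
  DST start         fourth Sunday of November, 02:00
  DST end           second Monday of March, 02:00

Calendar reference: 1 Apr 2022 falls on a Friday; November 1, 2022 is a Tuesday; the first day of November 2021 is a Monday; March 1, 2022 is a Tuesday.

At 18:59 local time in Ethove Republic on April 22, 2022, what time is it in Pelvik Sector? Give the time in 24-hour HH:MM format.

00:59

1 April 2022 is a Friday, so Mondays fall on 4, 11, 18, 25; the last is April 25.
1 November 2022 is a Tuesday, so the first Saturday is November 5 and the fourth is November 26.
Daylight saving runs 25 April – 26 November; April 22, 2022 is outside that window, so Ethove Republic is on standard time at UTC−03:00.
18:59 Ethove Republic + 3h = 21:59 UTC.
1 November 2021 is a Monday, so the first Sunday is November 7 and the fourth is November 28.
1 March 2022 is a Tuesday, so the first Monday is March 7 and the second is March 14.
At the standard offset (UTC+03:00), 21:59 UTC + 3h = 00:59 Pelvik Sector standard time (rolling into the next day, 23 April 2022).
Daylight saving runs 28 November 2021 – 14 March 2022; the standard-time date in Pelvik Sector, April 23, 2022, is outside that window, so Pelvik Sector is on standard time at UTC+03:00.
21:59 UTC + 3h = 00:59 Pelvik Sector (rolling into the next day, 23 April 2022).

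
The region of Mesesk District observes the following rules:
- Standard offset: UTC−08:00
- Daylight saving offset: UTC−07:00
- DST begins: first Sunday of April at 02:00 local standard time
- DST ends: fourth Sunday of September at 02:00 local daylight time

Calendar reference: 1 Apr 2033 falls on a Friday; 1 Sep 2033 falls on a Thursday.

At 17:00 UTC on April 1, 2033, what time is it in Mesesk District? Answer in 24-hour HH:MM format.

1 April 2033 is a Friday, so the first Sunday is April 3.
1 September 2033 is a Thursday, so the first Sunday is September 4 and the fourth is September 25.
At the standard offset (UTC−08:00), 17:00 UTC − 8h = 09:00 Mesesk District standard time.
The standard-time date in Mesesk District, April 1, 2033, does not fall between 3 April and 25 September, so daylight saving is not in effect and Mesesk District is at UTC−08:00.
17:00 UTC − 8h = 09:00 local.

09:00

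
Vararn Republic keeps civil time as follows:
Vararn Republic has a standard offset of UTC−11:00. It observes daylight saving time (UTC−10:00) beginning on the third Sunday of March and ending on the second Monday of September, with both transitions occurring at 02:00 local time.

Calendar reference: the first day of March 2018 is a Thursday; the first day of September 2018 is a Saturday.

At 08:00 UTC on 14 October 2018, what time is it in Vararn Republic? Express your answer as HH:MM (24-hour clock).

1 March 2018 is a Thursday, so the first Sunday is March 4 and the third is March 18.
1 September 2018 is a Saturday, so the first Monday is September 3 and the second is September 10.
At the standard offset (UTC−11:00), 08:00 UTC − 11h = 21:00 Vararn Republic standard time (rolling into the previous day, 13 October 2018).
The standard-time date in Vararn Republic, 13 October 2018, is outside the daylight-saving period (18 March – 10 September), so Vararn Republic is on standard time, UTC−11:00.
08:00 UTC − 11h = 21:00 local (rolling into the previous day, 13 October 2018).

21:00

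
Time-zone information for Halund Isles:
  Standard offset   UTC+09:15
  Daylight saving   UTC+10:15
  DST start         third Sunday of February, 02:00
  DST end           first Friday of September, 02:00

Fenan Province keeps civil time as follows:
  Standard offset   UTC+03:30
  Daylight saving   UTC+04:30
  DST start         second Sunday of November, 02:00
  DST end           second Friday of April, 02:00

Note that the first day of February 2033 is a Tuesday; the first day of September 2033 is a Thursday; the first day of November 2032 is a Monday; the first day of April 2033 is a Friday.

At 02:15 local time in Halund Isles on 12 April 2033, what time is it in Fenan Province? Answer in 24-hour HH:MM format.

19:30

1 February 2033 is a Tuesday, so the first Sunday is February 6 and the third is February 20.
1 September 2033 is a Thursday, so the first Friday is September 2.
12 April 2033 lies within the daylight-saving period (20 February – 2 September), so Halund Isles is on daylight time, UTC+10:15.
02:15 Halund Isles − 10h15m = 16:00 UTC (rolling into the previous day, 11 April 2033).
1 November 2032 is a Monday, so the first Sunday is November 7 and the second is November 14.
1 April 2033 is a Friday, so the first Friday is April 1 and the second is April 8.
At the standard offset (UTC+03:30), 16:00 UTC + 3h30m = 19:30 Fenan Province standard time.
The standard-time date in Fenan Province, 11 April 2033, is outside the daylight-saving period (14 November 2032 – 8 April 2033), so Fenan Province is on standard time, UTC+03:30.
16:00 UTC + 3h30m = 19:30 Fenan Province.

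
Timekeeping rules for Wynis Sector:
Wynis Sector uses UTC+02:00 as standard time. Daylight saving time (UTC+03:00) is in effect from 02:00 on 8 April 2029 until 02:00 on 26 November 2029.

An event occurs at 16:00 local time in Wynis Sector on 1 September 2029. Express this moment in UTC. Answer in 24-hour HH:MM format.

13:00

Daylight saving runs 8 April – 26 November; 1 September 2029 is inside that window, so Wynis Sector is at UTC+03:00.
16:00 local − 3h = 13:00 UTC.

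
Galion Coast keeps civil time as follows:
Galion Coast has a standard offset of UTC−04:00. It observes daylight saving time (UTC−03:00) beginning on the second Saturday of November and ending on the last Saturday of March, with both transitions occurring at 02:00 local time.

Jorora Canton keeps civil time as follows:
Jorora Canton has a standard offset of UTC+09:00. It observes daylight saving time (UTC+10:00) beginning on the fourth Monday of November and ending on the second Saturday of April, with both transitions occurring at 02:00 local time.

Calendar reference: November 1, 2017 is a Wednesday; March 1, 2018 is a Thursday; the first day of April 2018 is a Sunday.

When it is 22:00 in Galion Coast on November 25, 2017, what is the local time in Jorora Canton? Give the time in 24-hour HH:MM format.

1 November 2017 is a Wednesday, so the first Saturday is November 4 and the second is November 11.
1 March 2018 is a Thursday, so Saturdays fall on 3, 10, 17, 24, 31; the last is March 31.
Daylight saving runs 11 November 2017 – 31 March 2018; November 25, 2017 is inside that window, so Galion Coast is at UTC−03:00.
22:00 Galion Coast + 3h = 01:00 UTC (rolling into the next day, 26 November 2017).
1 November 2017 is a Wednesday, so the first Monday is November 6 and the fourth is November 27.
1 April 2018 is a Sunday, so the first Saturday is April 7 and the second is April 14.
At the standard offset (UTC+09:00), 01:00 UTC + 9h = 10:00 Jorora Canton standard time.
Daylight saving runs 27 November 2017 – 14 April 2018; the standard-time date in Jorora Canton, November 26, 2017, is outside that window, so Jorora Canton is on standard time at UTC+09:00.
01:00 UTC + 9h = 10:00 Jorora Canton.

10:00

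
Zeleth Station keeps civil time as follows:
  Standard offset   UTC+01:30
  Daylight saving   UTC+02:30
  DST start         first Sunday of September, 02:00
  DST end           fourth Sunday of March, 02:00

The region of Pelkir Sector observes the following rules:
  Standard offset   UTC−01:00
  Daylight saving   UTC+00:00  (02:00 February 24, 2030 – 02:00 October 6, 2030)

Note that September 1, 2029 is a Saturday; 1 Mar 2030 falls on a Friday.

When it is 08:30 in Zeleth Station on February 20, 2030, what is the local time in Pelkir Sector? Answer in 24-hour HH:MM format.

1 September 2029 is a Saturday, so the first Sunday is September 2.
1 March 2030 is a Friday, so the first Sunday is March 3 and the fourth is March 24.
Daylight saving runs 2 September 2029 – 24 March 2030; February 20, 2030 is inside that window, so Zeleth Station is at UTC+02:30.
08:30 Zeleth Station − 2h30m = 06:00 UTC.
At the standard offset (UTC−01:00), 06:00 UTC − 1h = 05:00 Pelkir Sector standard time.
Daylight saving runs 24 February – 6 October; the standard-time date in Pelkir Sector, February 20, 2030, is outside that window, so Pelkir Sector is on standard time at UTC−01:00.
06:00 UTC − 1h = 05:00 Pelkir Sector.

05:00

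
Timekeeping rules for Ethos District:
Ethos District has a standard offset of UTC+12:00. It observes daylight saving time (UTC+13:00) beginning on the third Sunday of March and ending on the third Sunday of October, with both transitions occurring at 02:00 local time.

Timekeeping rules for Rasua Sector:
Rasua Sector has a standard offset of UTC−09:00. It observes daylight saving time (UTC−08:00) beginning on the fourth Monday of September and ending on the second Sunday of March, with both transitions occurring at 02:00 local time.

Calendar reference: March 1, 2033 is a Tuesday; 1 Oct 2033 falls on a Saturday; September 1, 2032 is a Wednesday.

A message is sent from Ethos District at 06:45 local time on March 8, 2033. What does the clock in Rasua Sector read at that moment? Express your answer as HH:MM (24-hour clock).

10:45

1 March 2033 is a Tuesday, so the first Sunday is March 6 and the third is March 20.
1 October 2033 is a Saturday, so the first Sunday is October 2 and the third is October 16.
March 8, 2033 does not fall between 20 March and 16 October, so daylight saving is not in effect and Ethos District is at UTC+12:00.
06:45 Ethos District − 12h = 18:45 UTC (rolling into the previous day, 7 March 2033).
1 September 2032 is a Wednesday, so the first Monday is September 6 and the fourth is September 27.
1 March 2033 is a Tuesday, so the first Sunday is March 6 and the second is March 13.
At the standard offset (UTC−09:00), 18:45 UTC − 9h = 09:45 Rasua Sector standard time.
The standard-time date in Rasua Sector, March 7, 2033, falls between 27 September 2032 and 13 March 2033, so daylight saving is in effect and Rasua Sector is at UTC−08:00.
18:45 UTC − 8h = 10:45 Rasua Sector.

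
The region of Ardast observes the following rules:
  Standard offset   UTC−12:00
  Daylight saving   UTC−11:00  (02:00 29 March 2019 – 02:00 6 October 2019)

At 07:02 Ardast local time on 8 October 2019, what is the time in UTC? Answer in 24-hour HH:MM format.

8 October 2019 does not fall between 29 March and 6 October, so daylight saving is not in effect and Ardast is at UTC−12:00.
07:02 local + 12h = 19:02 UTC.

19:02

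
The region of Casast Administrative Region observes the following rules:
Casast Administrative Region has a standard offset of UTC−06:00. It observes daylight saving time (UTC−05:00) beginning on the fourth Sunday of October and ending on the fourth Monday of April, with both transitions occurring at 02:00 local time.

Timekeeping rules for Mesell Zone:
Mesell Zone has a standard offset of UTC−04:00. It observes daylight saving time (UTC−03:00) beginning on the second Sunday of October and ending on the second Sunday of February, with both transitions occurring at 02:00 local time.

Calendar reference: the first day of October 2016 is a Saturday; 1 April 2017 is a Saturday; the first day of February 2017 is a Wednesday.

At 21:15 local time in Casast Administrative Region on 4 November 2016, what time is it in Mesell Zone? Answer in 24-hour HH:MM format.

1 October 2016 is a Saturday, so the first Sunday is October 2 and the fourth is October 23.
1 April 2017 is a Saturday, so the first Monday is April 3 and the fourth is April 24.
4 November 2016 falls between 23 October 2016 and 24 April 2017, so daylight saving is in effect and Casast Administrative Region is at UTC−05:00.
21:15 Casast Administrative Region + 5h = 02:15 UTC (rolling into the next day, 5 November 2016).
1 October 2016 is a Saturday, so the first Sunday is October 2 and the second is October 9.
1 February 2017 is a Wednesday, so the first Sunday is February 5 and the second is February 12.
At the standard offset (UTC−04:00), 02:15 UTC − 4h = 22:15 Mesell Zone standard time (rolling into the previous day, 4 November 2016).
The standard-time date in Mesell Zone, 4 November 2016, lies within the daylight-saving period (9 October 2016 – 12 February 2017), so Mesell Zone is on daylight time, UTC−03:00.
02:15 UTC − 3h = 23:15 Mesell Zone (rolling into the previous day, 4 November 2016).

23:15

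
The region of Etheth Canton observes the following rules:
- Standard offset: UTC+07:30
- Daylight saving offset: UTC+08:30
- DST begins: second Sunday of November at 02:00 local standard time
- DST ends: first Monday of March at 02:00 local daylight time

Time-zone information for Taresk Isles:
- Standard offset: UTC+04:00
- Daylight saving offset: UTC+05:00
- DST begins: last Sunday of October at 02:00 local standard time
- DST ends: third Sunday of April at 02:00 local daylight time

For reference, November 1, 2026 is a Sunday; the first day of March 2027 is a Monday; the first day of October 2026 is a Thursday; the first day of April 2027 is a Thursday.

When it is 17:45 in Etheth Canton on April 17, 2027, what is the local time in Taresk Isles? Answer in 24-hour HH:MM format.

15:15

1 November 2026 is a Sunday, so the first Sunday is November 1 and the second is November 8.
1 March 2027 is a Monday, so the first Monday is March 1.
April 17, 2027 does not fall between 8 November 2026 and 1 March 2027, so daylight saving is not in effect and Etheth Canton is at UTC+07:30.
17:45 Etheth Canton − 7h30m = 10:15 UTC.
1 October 2026 is a Thursday, so Sundays fall on 4, 11, 18, 25; the last is October 25.
1 April 2027 is a Thursday, so the first Sunday is April 4 and the third is April 18.
At the standard offset (UTC+04:00), 10:15 UTC + 4h = 14:15 Taresk Isles standard time.
Daylight saving runs 25 October 2026 – 18 April 2027; the standard-time date in Taresk Isles, April 17, 2027, is inside that window, so Taresk Isles is at UTC+05:00.
10:15 UTC + 5h = 15:15 Taresk Isles.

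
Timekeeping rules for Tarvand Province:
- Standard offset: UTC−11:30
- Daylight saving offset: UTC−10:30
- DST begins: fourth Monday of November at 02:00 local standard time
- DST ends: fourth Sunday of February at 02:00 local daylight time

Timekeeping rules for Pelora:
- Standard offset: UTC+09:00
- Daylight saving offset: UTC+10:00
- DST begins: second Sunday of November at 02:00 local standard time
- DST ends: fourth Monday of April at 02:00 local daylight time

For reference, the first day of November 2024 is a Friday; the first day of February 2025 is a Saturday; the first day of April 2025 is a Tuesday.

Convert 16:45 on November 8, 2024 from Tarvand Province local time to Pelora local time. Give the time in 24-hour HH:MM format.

1 November 2024 is a Friday, so the first Monday is November 4 and the fourth is November 25.
1 February 2025 is a Saturday, so the first Sunday is February 2 and the fourth is February 23.
Daylight saving runs 25 November 2024 – 23 February 2025; November 8, 2024 is outside that window, so Tarvand Province is on standard time at UTC−11:30.
16:45 Tarvand Province + 11h30m = 04:15 UTC (rolling into the next day, 9 November 2024).
1 November 2024 is a Friday, so the first Sunday is November 3 and the second is November 10.
1 April 2025 is a Tuesday, so the first Monday is April 7 and the fourth is April 28.
At the standard offset (UTC+09:00), 04:15 UTC + 9h = 13:15 Pelora standard time.
The standard-time date in Pelora, November 9, 2024, is outside the daylight-saving period (10 November 2024 – 28 April 2025), so Pelora is on standard time, UTC+09:00.
04:15 UTC + 9h = 13:15 Pelora.

13:15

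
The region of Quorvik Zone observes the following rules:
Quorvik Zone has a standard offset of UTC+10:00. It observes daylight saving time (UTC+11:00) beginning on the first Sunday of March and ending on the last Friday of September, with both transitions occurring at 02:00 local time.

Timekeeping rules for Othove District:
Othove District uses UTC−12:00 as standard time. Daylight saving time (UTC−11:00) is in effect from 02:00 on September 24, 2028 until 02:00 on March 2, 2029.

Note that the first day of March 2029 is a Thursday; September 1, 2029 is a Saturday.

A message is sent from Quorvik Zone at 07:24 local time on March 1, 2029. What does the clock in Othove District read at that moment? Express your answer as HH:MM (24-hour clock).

10:24

1 March 2029 is a Thursday, so the first Sunday is March 4.
1 September 2029 is a Saturday, so Fridays fall on 7, 14, 21, 28; the last is September 28.
Daylight saving runs 4 March – 28 September; March 1, 2029 is outside that window, so Quorvik Zone is on standard time at UTC+10:00.
07:24 Quorvik Zone − 10h = 21:24 UTC (rolling into the previous day, 28 February 2029).
At the standard offset (UTC−12:00), 21:24 UTC − 12h = 09:24 Othove District standard time.
The standard-time date in Othove District, February 28, 2029, lies within the daylight-saving period (24 September 2028 – 2 March 2029), so Othove District is on daylight time, UTC−11:00.
21:24 UTC − 11h = 10:24 Othove District.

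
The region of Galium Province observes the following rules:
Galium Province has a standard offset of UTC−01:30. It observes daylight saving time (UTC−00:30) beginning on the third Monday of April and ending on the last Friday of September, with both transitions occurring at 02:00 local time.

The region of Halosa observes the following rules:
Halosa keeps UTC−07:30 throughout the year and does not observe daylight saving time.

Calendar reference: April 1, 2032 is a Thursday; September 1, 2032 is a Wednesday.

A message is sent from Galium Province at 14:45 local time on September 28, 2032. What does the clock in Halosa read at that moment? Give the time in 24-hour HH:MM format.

08:45

1 April 2032 is a Thursday, so the first Monday is April 5 and the third is April 19.
1 September 2032 is a Wednesday, so Fridays fall on 3, 10, 17, 24; the last is September 24.
September 28, 2032 is outside the daylight-saving period (19 April – 24 September), so Galium Province is on standard time, UTC−01:30.
14:45 Galium Province + 1h30m = 16:15 UTC.
Halosa has no daylight saving, so its offset is UTC−07:30 year-round.
16:15 UTC − 7h30m = 08:45 Halosa.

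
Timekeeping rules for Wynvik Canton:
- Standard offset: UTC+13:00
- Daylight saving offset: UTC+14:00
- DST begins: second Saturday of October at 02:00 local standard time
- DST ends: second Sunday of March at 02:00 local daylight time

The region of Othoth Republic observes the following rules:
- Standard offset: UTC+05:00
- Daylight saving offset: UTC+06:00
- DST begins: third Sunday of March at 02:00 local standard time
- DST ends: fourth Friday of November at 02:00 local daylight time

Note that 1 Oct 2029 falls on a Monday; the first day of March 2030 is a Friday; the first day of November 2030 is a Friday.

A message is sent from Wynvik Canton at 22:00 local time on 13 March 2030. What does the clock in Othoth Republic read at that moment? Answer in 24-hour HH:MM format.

1 October 2029 is a Monday, so the first Saturday is October 6 and the second is October 13.
1 March 2030 is a Friday, so the first Sunday is March 3 and the second is March 10.
Daylight saving runs 13 October 2029 – 10 March 2030; 13 March 2030 is outside that window, so Wynvik Canton is on standard time at UTC+13:00.
22:00 Wynvik Canton − 13h = 09:00 UTC.
1 March 2030 is a Friday, so the first Sunday is March 3 and the third is March 17.
1 November 2030 is a Friday, so the first Friday is November 1 and the fourth is November 22.
At the standard offset (UTC+05:00), 09:00 UTC + 5h = 14:00 Othoth Republic standard time.
The standard-time date in Othoth Republic, 13 March 2030, does not fall between 17 March and 22 November, so daylight saving is not in effect and Othoth Republic is at UTC+05:00.
09:00 UTC + 5h = 14:00 Othoth Republic.

14:00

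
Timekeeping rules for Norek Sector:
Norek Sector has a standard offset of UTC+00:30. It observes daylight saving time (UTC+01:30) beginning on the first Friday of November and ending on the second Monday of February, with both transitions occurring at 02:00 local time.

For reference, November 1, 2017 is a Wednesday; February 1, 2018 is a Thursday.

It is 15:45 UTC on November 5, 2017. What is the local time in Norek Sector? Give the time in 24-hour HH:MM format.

17:15

1 November 2017 is a Wednesday, so the first Friday is November 3.
1 February 2018 is a Thursday, so the first Monday is February 5 and the second is February 12.
At the standard offset (UTC+00:30), 15:45 UTC + 0h30m = 16:15 Norek Sector standard time.
The standard-time date in Norek Sector, November 5, 2017, falls between 3 November 2017 and 12 February 2018, so daylight saving is in effect and Norek Sector is at UTC+01:30.
15:45 UTC + 1h30m = 17:15 local.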